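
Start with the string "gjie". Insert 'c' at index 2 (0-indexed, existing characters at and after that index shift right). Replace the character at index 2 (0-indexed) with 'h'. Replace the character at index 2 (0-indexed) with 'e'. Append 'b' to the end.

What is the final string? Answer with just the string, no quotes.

Answer: gjeieb

Derivation:
Applying each edit step by step:
Start: "gjie"
Op 1 (insert 'c' at idx 2): "gjie" -> "gjcie"
Op 2 (replace idx 2: 'c' -> 'h'): "gjcie" -> "gjhie"
Op 3 (replace idx 2: 'h' -> 'e'): "gjhie" -> "gjeie"
Op 4 (append 'b'): "gjeie" -> "gjeieb"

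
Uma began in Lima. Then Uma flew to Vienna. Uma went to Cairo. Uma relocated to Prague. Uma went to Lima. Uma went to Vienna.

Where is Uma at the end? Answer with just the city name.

Answer: Vienna

Derivation:
Tracking Uma's location:
Start: Uma is in Lima.
After move 1: Lima -> Vienna. Uma is in Vienna.
After move 2: Vienna -> Cairo. Uma is in Cairo.
After move 3: Cairo -> Prague. Uma is in Prague.
After move 4: Prague -> Lima. Uma is in Lima.
After move 5: Lima -> Vienna. Uma is in Vienna.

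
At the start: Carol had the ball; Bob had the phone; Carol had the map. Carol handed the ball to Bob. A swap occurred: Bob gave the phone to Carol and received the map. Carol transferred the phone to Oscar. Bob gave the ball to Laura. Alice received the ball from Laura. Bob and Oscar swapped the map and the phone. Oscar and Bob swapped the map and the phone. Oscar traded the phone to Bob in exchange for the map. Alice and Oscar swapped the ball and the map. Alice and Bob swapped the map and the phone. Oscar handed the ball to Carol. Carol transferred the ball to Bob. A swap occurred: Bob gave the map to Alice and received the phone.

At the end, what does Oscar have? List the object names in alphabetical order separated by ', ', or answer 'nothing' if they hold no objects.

Answer: nothing

Derivation:
Tracking all object holders:
Start: ball:Carol, phone:Bob, map:Carol
Event 1 (give ball: Carol -> Bob). State: ball:Bob, phone:Bob, map:Carol
Event 2 (swap phone<->map: now phone:Carol, map:Bob). State: ball:Bob, phone:Carol, map:Bob
Event 3 (give phone: Carol -> Oscar). State: ball:Bob, phone:Oscar, map:Bob
Event 4 (give ball: Bob -> Laura). State: ball:Laura, phone:Oscar, map:Bob
Event 5 (give ball: Laura -> Alice). State: ball:Alice, phone:Oscar, map:Bob
Event 6 (swap map<->phone: now map:Oscar, phone:Bob). State: ball:Alice, phone:Bob, map:Oscar
Event 7 (swap map<->phone: now map:Bob, phone:Oscar). State: ball:Alice, phone:Oscar, map:Bob
Event 8 (swap phone<->map: now phone:Bob, map:Oscar). State: ball:Alice, phone:Bob, map:Oscar
Event 9 (swap ball<->map: now ball:Oscar, map:Alice). State: ball:Oscar, phone:Bob, map:Alice
Event 10 (swap map<->phone: now map:Bob, phone:Alice). State: ball:Oscar, phone:Alice, map:Bob
Event 11 (give ball: Oscar -> Carol). State: ball:Carol, phone:Alice, map:Bob
Event 12 (give ball: Carol -> Bob). State: ball:Bob, phone:Alice, map:Bob
Event 13 (swap map<->phone: now map:Alice, phone:Bob). State: ball:Bob, phone:Bob, map:Alice

Final state: ball:Bob, phone:Bob, map:Alice
Oscar holds: (nothing).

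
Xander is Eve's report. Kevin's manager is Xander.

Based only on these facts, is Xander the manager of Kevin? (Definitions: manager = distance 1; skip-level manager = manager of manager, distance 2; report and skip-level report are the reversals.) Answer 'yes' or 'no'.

Reconstructing the manager chain from the given facts:
  Eve -> Xander -> Kevin
(each arrow means 'manager of the next')
Positions in the chain (0 = top):
  position of Eve: 0
  position of Xander: 1
  position of Kevin: 2

Xander is at position 1, Kevin is at position 2; signed distance (j - i) = 1.
'manager' requires j - i = 1. Actual distance is 1, so the relation HOLDS.

Answer: yes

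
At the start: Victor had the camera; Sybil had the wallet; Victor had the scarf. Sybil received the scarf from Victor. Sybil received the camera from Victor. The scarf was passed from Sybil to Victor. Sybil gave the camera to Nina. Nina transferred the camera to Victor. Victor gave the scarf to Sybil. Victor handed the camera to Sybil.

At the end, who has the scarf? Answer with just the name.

Answer: Sybil

Derivation:
Tracking all object holders:
Start: camera:Victor, wallet:Sybil, scarf:Victor
Event 1 (give scarf: Victor -> Sybil). State: camera:Victor, wallet:Sybil, scarf:Sybil
Event 2 (give camera: Victor -> Sybil). State: camera:Sybil, wallet:Sybil, scarf:Sybil
Event 3 (give scarf: Sybil -> Victor). State: camera:Sybil, wallet:Sybil, scarf:Victor
Event 4 (give camera: Sybil -> Nina). State: camera:Nina, wallet:Sybil, scarf:Victor
Event 5 (give camera: Nina -> Victor). State: camera:Victor, wallet:Sybil, scarf:Victor
Event 6 (give scarf: Victor -> Sybil). State: camera:Victor, wallet:Sybil, scarf:Sybil
Event 7 (give camera: Victor -> Sybil). State: camera:Sybil, wallet:Sybil, scarf:Sybil

Final state: camera:Sybil, wallet:Sybil, scarf:Sybil
The scarf is held by Sybil.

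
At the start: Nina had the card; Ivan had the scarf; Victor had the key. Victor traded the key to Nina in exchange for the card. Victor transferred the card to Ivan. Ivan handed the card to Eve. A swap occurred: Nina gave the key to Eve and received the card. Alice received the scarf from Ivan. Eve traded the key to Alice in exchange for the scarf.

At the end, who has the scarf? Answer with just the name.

Answer: Eve

Derivation:
Tracking all object holders:
Start: card:Nina, scarf:Ivan, key:Victor
Event 1 (swap key<->card: now key:Nina, card:Victor). State: card:Victor, scarf:Ivan, key:Nina
Event 2 (give card: Victor -> Ivan). State: card:Ivan, scarf:Ivan, key:Nina
Event 3 (give card: Ivan -> Eve). State: card:Eve, scarf:Ivan, key:Nina
Event 4 (swap key<->card: now key:Eve, card:Nina). State: card:Nina, scarf:Ivan, key:Eve
Event 5 (give scarf: Ivan -> Alice). State: card:Nina, scarf:Alice, key:Eve
Event 6 (swap key<->scarf: now key:Alice, scarf:Eve). State: card:Nina, scarf:Eve, key:Alice

Final state: card:Nina, scarf:Eve, key:Alice
The scarf is held by Eve.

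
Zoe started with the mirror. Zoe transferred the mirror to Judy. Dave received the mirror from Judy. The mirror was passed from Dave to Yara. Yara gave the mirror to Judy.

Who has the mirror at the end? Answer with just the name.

Answer: Judy

Derivation:
Tracking the mirror through each event:
Start: Zoe has the mirror.
After event 1: Judy has the mirror.
After event 2: Dave has the mirror.
After event 3: Yara has the mirror.
After event 4: Judy has the mirror.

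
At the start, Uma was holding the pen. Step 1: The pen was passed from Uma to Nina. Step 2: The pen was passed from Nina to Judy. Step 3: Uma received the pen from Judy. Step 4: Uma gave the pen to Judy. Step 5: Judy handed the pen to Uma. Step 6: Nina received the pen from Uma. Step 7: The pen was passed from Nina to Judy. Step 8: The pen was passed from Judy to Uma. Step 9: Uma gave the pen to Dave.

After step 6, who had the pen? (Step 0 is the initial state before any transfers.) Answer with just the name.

Answer: Nina

Derivation:
Tracking the pen holder through step 6:
After step 0 (start): Uma
After step 1: Nina
After step 2: Judy
After step 3: Uma
After step 4: Judy
After step 5: Uma
After step 6: Nina

At step 6, the holder is Nina.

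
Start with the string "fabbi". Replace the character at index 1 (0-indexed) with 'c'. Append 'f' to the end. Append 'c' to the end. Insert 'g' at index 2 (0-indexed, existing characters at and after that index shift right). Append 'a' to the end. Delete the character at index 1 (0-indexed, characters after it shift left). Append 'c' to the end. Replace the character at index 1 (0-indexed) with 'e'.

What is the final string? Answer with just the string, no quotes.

Answer: febbifcac

Derivation:
Applying each edit step by step:
Start: "fabbi"
Op 1 (replace idx 1: 'a' -> 'c'): "fabbi" -> "fcbbi"
Op 2 (append 'f'): "fcbbi" -> "fcbbif"
Op 3 (append 'c'): "fcbbif" -> "fcbbifc"
Op 4 (insert 'g' at idx 2): "fcbbifc" -> "fcgbbifc"
Op 5 (append 'a'): "fcgbbifc" -> "fcgbbifca"
Op 6 (delete idx 1 = 'c'): "fcgbbifca" -> "fgbbifca"
Op 7 (append 'c'): "fgbbifca" -> "fgbbifcac"
Op 8 (replace idx 1: 'g' -> 'e'): "fgbbifcac" -> "febbifcac"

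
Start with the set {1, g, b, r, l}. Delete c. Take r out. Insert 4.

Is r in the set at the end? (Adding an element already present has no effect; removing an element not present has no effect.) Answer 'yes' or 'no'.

Tracking the set through each operation:
Start: {1, b, g, l, r}
Event 1 (remove c): not present, no change. Set: {1, b, g, l, r}
Event 2 (remove r): removed. Set: {1, b, g, l}
Event 3 (add 4): added. Set: {1, 4, b, g, l}

Final set: {1, 4, b, g, l} (size 5)
r is NOT in the final set.

Answer: no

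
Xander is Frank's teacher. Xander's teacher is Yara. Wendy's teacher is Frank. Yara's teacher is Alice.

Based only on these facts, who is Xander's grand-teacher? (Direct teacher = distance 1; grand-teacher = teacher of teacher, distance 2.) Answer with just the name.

Answer: Alice

Derivation:
Reconstructing the teacher chain from the given facts:
  Alice -> Yara -> Xander -> Frank -> Wendy
(each arrow means 'teacher of the next')
Positions in the chain (0 = top):
  position of Alice: 0
  position of Yara: 1
  position of Xander: 2
  position of Frank: 3
  position of Wendy: 4

Xander is at position 2; the grand-teacher is 2 steps up the chain, i.e. position 0: Alice.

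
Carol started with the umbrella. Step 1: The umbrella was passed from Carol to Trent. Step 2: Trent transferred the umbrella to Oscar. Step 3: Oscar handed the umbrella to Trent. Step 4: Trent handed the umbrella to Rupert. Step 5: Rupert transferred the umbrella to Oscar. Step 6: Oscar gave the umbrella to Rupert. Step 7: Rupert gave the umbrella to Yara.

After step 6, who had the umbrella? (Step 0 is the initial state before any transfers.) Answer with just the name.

Answer: Rupert

Derivation:
Tracking the umbrella holder through step 6:
After step 0 (start): Carol
After step 1: Trent
After step 2: Oscar
After step 3: Trent
After step 4: Rupert
After step 5: Oscar
After step 6: Rupert

At step 6, the holder is Rupert.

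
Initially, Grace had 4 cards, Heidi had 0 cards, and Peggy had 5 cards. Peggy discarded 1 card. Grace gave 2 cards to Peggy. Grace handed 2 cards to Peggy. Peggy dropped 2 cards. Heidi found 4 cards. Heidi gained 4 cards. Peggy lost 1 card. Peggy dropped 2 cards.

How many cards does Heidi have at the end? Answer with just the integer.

Tracking counts step by step:
Start: Grace=4, Heidi=0, Peggy=5
Event 1 (Peggy -1): Peggy: 5 -> 4. State: Grace=4, Heidi=0, Peggy=4
Event 2 (Grace -> Peggy, 2): Grace: 4 -> 2, Peggy: 4 -> 6. State: Grace=2, Heidi=0, Peggy=6
Event 3 (Grace -> Peggy, 2): Grace: 2 -> 0, Peggy: 6 -> 8. State: Grace=0, Heidi=0, Peggy=8
Event 4 (Peggy -2): Peggy: 8 -> 6. State: Grace=0, Heidi=0, Peggy=6
Event 5 (Heidi +4): Heidi: 0 -> 4. State: Grace=0, Heidi=4, Peggy=6
Event 6 (Heidi +4): Heidi: 4 -> 8. State: Grace=0, Heidi=8, Peggy=6
Event 7 (Peggy -1): Peggy: 6 -> 5. State: Grace=0, Heidi=8, Peggy=5
Event 8 (Peggy -2): Peggy: 5 -> 3. State: Grace=0, Heidi=8, Peggy=3

Heidi's final count: 8

Answer: 8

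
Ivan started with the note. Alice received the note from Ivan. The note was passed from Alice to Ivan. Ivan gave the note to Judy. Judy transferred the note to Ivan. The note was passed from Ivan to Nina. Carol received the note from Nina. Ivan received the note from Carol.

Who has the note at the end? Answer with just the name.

Tracking the note through each event:
Start: Ivan has the note.
After event 1: Alice has the note.
After event 2: Ivan has the note.
After event 3: Judy has the note.
After event 4: Ivan has the note.
After event 5: Nina has the note.
After event 6: Carol has the note.
After event 7: Ivan has the note.

Answer: Ivan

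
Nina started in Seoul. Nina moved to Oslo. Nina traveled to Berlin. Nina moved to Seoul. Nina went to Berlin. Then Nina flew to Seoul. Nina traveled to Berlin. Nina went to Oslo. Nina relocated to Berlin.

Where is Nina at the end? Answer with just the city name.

Tracking Nina's location:
Start: Nina is in Seoul.
After move 1: Seoul -> Oslo. Nina is in Oslo.
After move 2: Oslo -> Berlin. Nina is in Berlin.
After move 3: Berlin -> Seoul. Nina is in Seoul.
After move 4: Seoul -> Berlin. Nina is in Berlin.
After move 5: Berlin -> Seoul. Nina is in Seoul.
After move 6: Seoul -> Berlin. Nina is in Berlin.
After move 7: Berlin -> Oslo. Nina is in Oslo.
After move 8: Oslo -> Berlin. Nina is in Berlin.

Answer: Berlin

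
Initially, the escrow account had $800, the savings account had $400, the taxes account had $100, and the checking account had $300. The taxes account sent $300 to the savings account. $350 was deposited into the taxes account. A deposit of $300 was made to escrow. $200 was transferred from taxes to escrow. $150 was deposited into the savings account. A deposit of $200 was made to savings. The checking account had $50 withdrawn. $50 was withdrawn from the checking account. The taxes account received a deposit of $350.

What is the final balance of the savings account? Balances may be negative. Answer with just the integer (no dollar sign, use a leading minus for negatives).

Answer: 1050

Derivation:
Tracking account balances step by step:
Start: escrow=800, savings=400, taxes=100, checking=300
Event 1 (transfer 300 taxes -> savings): taxes: 100 - 300 = -200, savings: 400 + 300 = 700. Balances: escrow=800, savings=700, taxes=-200, checking=300
Event 2 (deposit 350 to taxes): taxes: -200 + 350 = 150. Balances: escrow=800, savings=700, taxes=150, checking=300
Event 3 (deposit 300 to escrow): escrow: 800 + 300 = 1100. Balances: escrow=1100, savings=700, taxes=150, checking=300
Event 4 (transfer 200 taxes -> escrow): taxes: 150 - 200 = -50, escrow: 1100 + 200 = 1300. Balances: escrow=1300, savings=700, taxes=-50, checking=300
Event 5 (deposit 150 to savings): savings: 700 + 150 = 850. Balances: escrow=1300, savings=850, taxes=-50, checking=300
Event 6 (deposit 200 to savings): savings: 850 + 200 = 1050. Balances: escrow=1300, savings=1050, taxes=-50, checking=300
Event 7 (withdraw 50 from checking): checking: 300 - 50 = 250. Balances: escrow=1300, savings=1050, taxes=-50, checking=250
Event 8 (withdraw 50 from checking): checking: 250 - 50 = 200. Balances: escrow=1300, savings=1050, taxes=-50, checking=200
Event 9 (deposit 350 to taxes): taxes: -50 + 350 = 300. Balances: escrow=1300, savings=1050, taxes=300, checking=200

Final balance of savings: 1050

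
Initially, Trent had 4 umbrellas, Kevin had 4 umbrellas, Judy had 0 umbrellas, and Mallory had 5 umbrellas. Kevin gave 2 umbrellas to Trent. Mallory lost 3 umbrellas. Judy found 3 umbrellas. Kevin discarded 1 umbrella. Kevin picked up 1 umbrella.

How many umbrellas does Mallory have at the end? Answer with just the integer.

Answer: 2

Derivation:
Tracking counts step by step:
Start: Trent=4, Kevin=4, Judy=0, Mallory=5
Event 1 (Kevin -> Trent, 2): Kevin: 4 -> 2, Trent: 4 -> 6. State: Trent=6, Kevin=2, Judy=0, Mallory=5
Event 2 (Mallory -3): Mallory: 5 -> 2. State: Trent=6, Kevin=2, Judy=0, Mallory=2
Event 3 (Judy +3): Judy: 0 -> 3. State: Trent=6, Kevin=2, Judy=3, Mallory=2
Event 4 (Kevin -1): Kevin: 2 -> 1. State: Trent=6, Kevin=1, Judy=3, Mallory=2
Event 5 (Kevin +1): Kevin: 1 -> 2. State: Trent=6, Kevin=2, Judy=3, Mallory=2

Mallory's final count: 2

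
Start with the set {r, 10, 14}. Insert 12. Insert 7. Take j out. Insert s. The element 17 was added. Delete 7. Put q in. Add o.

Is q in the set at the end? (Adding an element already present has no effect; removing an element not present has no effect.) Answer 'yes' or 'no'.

Tracking the set through each operation:
Start: {10, 14, r}
Event 1 (add 12): added. Set: {10, 12, 14, r}
Event 2 (add 7): added. Set: {10, 12, 14, 7, r}
Event 3 (remove j): not present, no change. Set: {10, 12, 14, 7, r}
Event 4 (add s): added. Set: {10, 12, 14, 7, r, s}
Event 5 (add 17): added. Set: {10, 12, 14, 17, 7, r, s}
Event 6 (remove 7): removed. Set: {10, 12, 14, 17, r, s}
Event 7 (add q): added. Set: {10, 12, 14, 17, q, r, s}
Event 8 (add o): added. Set: {10, 12, 14, 17, o, q, r, s}

Final set: {10, 12, 14, 17, o, q, r, s} (size 8)
q is in the final set.

Answer: yes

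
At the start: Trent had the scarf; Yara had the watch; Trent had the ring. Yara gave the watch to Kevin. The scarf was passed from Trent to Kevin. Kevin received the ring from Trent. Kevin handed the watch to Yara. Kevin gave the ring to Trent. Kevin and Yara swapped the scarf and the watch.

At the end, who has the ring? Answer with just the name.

Answer: Trent

Derivation:
Tracking all object holders:
Start: scarf:Trent, watch:Yara, ring:Trent
Event 1 (give watch: Yara -> Kevin). State: scarf:Trent, watch:Kevin, ring:Trent
Event 2 (give scarf: Trent -> Kevin). State: scarf:Kevin, watch:Kevin, ring:Trent
Event 3 (give ring: Trent -> Kevin). State: scarf:Kevin, watch:Kevin, ring:Kevin
Event 4 (give watch: Kevin -> Yara). State: scarf:Kevin, watch:Yara, ring:Kevin
Event 5 (give ring: Kevin -> Trent). State: scarf:Kevin, watch:Yara, ring:Trent
Event 6 (swap scarf<->watch: now scarf:Yara, watch:Kevin). State: scarf:Yara, watch:Kevin, ring:Trent

Final state: scarf:Yara, watch:Kevin, ring:Trent
The ring is held by Trent.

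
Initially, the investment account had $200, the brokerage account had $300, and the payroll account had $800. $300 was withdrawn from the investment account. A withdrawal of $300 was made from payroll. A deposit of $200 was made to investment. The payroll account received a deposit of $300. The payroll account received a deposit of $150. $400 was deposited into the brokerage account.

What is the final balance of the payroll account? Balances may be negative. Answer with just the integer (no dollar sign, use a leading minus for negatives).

Answer: 950

Derivation:
Tracking account balances step by step:
Start: investment=200, brokerage=300, payroll=800
Event 1 (withdraw 300 from investment): investment: 200 - 300 = -100. Balances: investment=-100, brokerage=300, payroll=800
Event 2 (withdraw 300 from payroll): payroll: 800 - 300 = 500. Balances: investment=-100, brokerage=300, payroll=500
Event 3 (deposit 200 to investment): investment: -100 + 200 = 100. Balances: investment=100, brokerage=300, payroll=500
Event 4 (deposit 300 to payroll): payroll: 500 + 300 = 800. Balances: investment=100, brokerage=300, payroll=800
Event 5 (deposit 150 to payroll): payroll: 800 + 150 = 950. Balances: investment=100, brokerage=300, payroll=950
Event 6 (deposit 400 to brokerage): brokerage: 300 + 400 = 700. Balances: investment=100, brokerage=700, payroll=950

Final balance of payroll: 950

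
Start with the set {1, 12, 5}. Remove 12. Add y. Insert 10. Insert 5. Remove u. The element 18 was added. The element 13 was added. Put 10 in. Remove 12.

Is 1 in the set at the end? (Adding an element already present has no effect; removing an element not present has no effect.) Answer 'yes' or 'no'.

Answer: yes

Derivation:
Tracking the set through each operation:
Start: {1, 12, 5}
Event 1 (remove 12): removed. Set: {1, 5}
Event 2 (add y): added. Set: {1, 5, y}
Event 3 (add 10): added. Set: {1, 10, 5, y}
Event 4 (add 5): already present, no change. Set: {1, 10, 5, y}
Event 5 (remove u): not present, no change. Set: {1, 10, 5, y}
Event 6 (add 18): added. Set: {1, 10, 18, 5, y}
Event 7 (add 13): added. Set: {1, 10, 13, 18, 5, y}
Event 8 (add 10): already present, no change. Set: {1, 10, 13, 18, 5, y}
Event 9 (remove 12): not present, no change. Set: {1, 10, 13, 18, 5, y}

Final set: {1, 10, 13, 18, 5, y} (size 6)
1 is in the final set.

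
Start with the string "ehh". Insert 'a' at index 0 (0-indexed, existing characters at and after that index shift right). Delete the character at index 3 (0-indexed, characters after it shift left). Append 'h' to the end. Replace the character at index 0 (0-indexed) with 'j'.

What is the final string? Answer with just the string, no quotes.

Applying each edit step by step:
Start: "ehh"
Op 1 (insert 'a' at idx 0): "ehh" -> "aehh"
Op 2 (delete idx 3 = 'h'): "aehh" -> "aeh"
Op 3 (append 'h'): "aeh" -> "aehh"
Op 4 (replace idx 0: 'a' -> 'j'): "aehh" -> "jehh"

Answer: jehh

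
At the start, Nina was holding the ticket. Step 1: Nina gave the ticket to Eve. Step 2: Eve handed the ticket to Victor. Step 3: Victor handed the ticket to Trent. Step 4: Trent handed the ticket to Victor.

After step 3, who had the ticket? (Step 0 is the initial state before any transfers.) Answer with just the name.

Tracking the ticket holder through step 3:
After step 0 (start): Nina
After step 1: Eve
After step 2: Victor
After step 3: Trent

At step 3, the holder is Trent.

Answer: Trent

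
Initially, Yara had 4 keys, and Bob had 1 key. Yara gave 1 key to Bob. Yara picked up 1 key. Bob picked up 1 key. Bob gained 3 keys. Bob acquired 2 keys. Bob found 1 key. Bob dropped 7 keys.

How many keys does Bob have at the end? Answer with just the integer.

Answer: 2

Derivation:
Tracking counts step by step:
Start: Yara=4, Bob=1
Event 1 (Yara -> Bob, 1): Yara: 4 -> 3, Bob: 1 -> 2. State: Yara=3, Bob=2
Event 2 (Yara +1): Yara: 3 -> 4. State: Yara=4, Bob=2
Event 3 (Bob +1): Bob: 2 -> 3. State: Yara=4, Bob=3
Event 4 (Bob +3): Bob: 3 -> 6. State: Yara=4, Bob=6
Event 5 (Bob +2): Bob: 6 -> 8. State: Yara=4, Bob=8
Event 6 (Bob +1): Bob: 8 -> 9. State: Yara=4, Bob=9
Event 7 (Bob -7): Bob: 9 -> 2. State: Yara=4, Bob=2

Bob's final count: 2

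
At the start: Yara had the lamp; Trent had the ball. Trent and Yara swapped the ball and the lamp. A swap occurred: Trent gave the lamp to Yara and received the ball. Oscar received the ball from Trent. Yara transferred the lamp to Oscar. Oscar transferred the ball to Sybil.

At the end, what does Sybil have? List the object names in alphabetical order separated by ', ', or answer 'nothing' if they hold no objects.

Answer: ball

Derivation:
Tracking all object holders:
Start: lamp:Yara, ball:Trent
Event 1 (swap ball<->lamp: now ball:Yara, lamp:Trent). State: lamp:Trent, ball:Yara
Event 2 (swap lamp<->ball: now lamp:Yara, ball:Trent). State: lamp:Yara, ball:Trent
Event 3 (give ball: Trent -> Oscar). State: lamp:Yara, ball:Oscar
Event 4 (give lamp: Yara -> Oscar). State: lamp:Oscar, ball:Oscar
Event 5 (give ball: Oscar -> Sybil). State: lamp:Oscar, ball:Sybil

Final state: lamp:Oscar, ball:Sybil
Sybil holds: ball.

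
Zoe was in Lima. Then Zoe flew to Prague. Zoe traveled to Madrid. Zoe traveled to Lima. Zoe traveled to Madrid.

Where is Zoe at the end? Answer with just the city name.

Answer: Madrid

Derivation:
Tracking Zoe's location:
Start: Zoe is in Lima.
After move 1: Lima -> Prague. Zoe is in Prague.
After move 2: Prague -> Madrid. Zoe is in Madrid.
After move 3: Madrid -> Lima. Zoe is in Lima.
After move 4: Lima -> Madrid. Zoe is in Madrid.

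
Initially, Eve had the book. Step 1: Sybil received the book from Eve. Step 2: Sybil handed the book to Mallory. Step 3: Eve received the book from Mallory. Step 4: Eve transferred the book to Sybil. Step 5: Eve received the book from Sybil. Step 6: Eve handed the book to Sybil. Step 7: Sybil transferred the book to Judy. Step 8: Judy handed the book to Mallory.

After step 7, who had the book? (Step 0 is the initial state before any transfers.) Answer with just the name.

Answer: Judy

Derivation:
Tracking the book holder through step 7:
After step 0 (start): Eve
After step 1: Sybil
After step 2: Mallory
After step 3: Eve
After step 4: Sybil
After step 5: Eve
After step 6: Sybil
After step 7: Judy

At step 7, the holder is Judy.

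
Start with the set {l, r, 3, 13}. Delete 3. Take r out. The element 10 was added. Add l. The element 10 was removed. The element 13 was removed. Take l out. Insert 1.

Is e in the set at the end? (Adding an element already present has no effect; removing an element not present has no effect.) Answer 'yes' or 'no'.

Tracking the set through each operation:
Start: {13, 3, l, r}
Event 1 (remove 3): removed. Set: {13, l, r}
Event 2 (remove r): removed. Set: {13, l}
Event 3 (add 10): added. Set: {10, 13, l}
Event 4 (add l): already present, no change. Set: {10, 13, l}
Event 5 (remove 10): removed. Set: {13, l}
Event 6 (remove 13): removed. Set: {l}
Event 7 (remove l): removed. Set: {}
Event 8 (add 1): added. Set: {1}

Final set: {1} (size 1)
e is NOT in the final set.

Answer: no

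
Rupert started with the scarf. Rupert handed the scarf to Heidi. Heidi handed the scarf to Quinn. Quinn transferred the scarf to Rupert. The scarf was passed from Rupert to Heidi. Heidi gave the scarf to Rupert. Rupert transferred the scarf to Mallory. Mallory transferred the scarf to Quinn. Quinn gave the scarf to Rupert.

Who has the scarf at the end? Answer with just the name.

Tracking the scarf through each event:
Start: Rupert has the scarf.
After event 1: Heidi has the scarf.
After event 2: Quinn has the scarf.
After event 3: Rupert has the scarf.
After event 4: Heidi has the scarf.
After event 5: Rupert has the scarf.
After event 6: Mallory has the scarf.
After event 7: Quinn has the scarf.
After event 8: Rupert has the scarf.

Answer: Rupert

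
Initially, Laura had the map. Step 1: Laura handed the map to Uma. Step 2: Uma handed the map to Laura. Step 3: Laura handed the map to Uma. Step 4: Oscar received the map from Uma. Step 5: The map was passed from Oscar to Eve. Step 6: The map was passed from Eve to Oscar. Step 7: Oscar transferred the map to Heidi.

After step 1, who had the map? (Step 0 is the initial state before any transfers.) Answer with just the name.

Tracking the map holder through step 1:
After step 0 (start): Laura
After step 1: Uma

At step 1, the holder is Uma.

Answer: Uma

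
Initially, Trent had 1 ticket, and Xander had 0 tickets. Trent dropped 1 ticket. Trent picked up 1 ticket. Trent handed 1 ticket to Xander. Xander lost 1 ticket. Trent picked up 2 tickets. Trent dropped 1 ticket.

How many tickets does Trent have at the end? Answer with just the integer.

Answer: 1

Derivation:
Tracking counts step by step:
Start: Trent=1, Xander=0
Event 1 (Trent -1): Trent: 1 -> 0. State: Trent=0, Xander=0
Event 2 (Trent +1): Trent: 0 -> 1. State: Trent=1, Xander=0
Event 3 (Trent -> Xander, 1): Trent: 1 -> 0, Xander: 0 -> 1. State: Trent=0, Xander=1
Event 4 (Xander -1): Xander: 1 -> 0. State: Trent=0, Xander=0
Event 5 (Trent +2): Trent: 0 -> 2. State: Trent=2, Xander=0
Event 6 (Trent -1): Trent: 2 -> 1. State: Trent=1, Xander=0

Trent's final count: 1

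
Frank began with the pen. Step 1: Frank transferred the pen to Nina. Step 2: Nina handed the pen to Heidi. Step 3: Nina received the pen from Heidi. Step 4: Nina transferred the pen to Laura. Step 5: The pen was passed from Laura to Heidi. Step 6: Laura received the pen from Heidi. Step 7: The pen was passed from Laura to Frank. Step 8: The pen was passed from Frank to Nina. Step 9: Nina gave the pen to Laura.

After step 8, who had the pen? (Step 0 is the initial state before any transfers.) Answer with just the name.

Answer: Nina

Derivation:
Tracking the pen holder through step 8:
After step 0 (start): Frank
After step 1: Nina
After step 2: Heidi
After step 3: Nina
After step 4: Laura
After step 5: Heidi
After step 6: Laura
After step 7: Frank
After step 8: Nina

At step 8, the holder is Nina.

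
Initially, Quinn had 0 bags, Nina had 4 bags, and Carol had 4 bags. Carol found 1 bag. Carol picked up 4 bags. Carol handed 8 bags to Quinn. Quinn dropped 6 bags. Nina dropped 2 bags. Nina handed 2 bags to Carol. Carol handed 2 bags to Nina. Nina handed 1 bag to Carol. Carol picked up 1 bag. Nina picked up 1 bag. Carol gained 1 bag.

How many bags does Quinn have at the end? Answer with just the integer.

Tracking counts step by step:
Start: Quinn=0, Nina=4, Carol=4
Event 1 (Carol +1): Carol: 4 -> 5. State: Quinn=0, Nina=4, Carol=5
Event 2 (Carol +4): Carol: 5 -> 9. State: Quinn=0, Nina=4, Carol=9
Event 3 (Carol -> Quinn, 8): Carol: 9 -> 1, Quinn: 0 -> 8. State: Quinn=8, Nina=4, Carol=1
Event 4 (Quinn -6): Quinn: 8 -> 2. State: Quinn=2, Nina=4, Carol=1
Event 5 (Nina -2): Nina: 4 -> 2. State: Quinn=2, Nina=2, Carol=1
Event 6 (Nina -> Carol, 2): Nina: 2 -> 0, Carol: 1 -> 3. State: Quinn=2, Nina=0, Carol=3
Event 7 (Carol -> Nina, 2): Carol: 3 -> 1, Nina: 0 -> 2. State: Quinn=2, Nina=2, Carol=1
Event 8 (Nina -> Carol, 1): Nina: 2 -> 1, Carol: 1 -> 2. State: Quinn=2, Nina=1, Carol=2
Event 9 (Carol +1): Carol: 2 -> 3. State: Quinn=2, Nina=1, Carol=3
Event 10 (Nina +1): Nina: 1 -> 2. State: Quinn=2, Nina=2, Carol=3
Event 11 (Carol +1): Carol: 3 -> 4. State: Quinn=2, Nina=2, Carol=4

Quinn's final count: 2

Answer: 2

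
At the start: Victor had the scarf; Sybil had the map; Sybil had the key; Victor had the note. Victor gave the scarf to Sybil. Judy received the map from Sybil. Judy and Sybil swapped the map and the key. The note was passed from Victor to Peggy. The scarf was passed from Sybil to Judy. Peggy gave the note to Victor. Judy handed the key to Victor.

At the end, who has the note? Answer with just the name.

Tracking all object holders:
Start: scarf:Victor, map:Sybil, key:Sybil, note:Victor
Event 1 (give scarf: Victor -> Sybil). State: scarf:Sybil, map:Sybil, key:Sybil, note:Victor
Event 2 (give map: Sybil -> Judy). State: scarf:Sybil, map:Judy, key:Sybil, note:Victor
Event 3 (swap map<->key: now map:Sybil, key:Judy). State: scarf:Sybil, map:Sybil, key:Judy, note:Victor
Event 4 (give note: Victor -> Peggy). State: scarf:Sybil, map:Sybil, key:Judy, note:Peggy
Event 5 (give scarf: Sybil -> Judy). State: scarf:Judy, map:Sybil, key:Judy, note:Peggy
Event 6 (give note: Peggy -> Victor). State: scarf:Judy, map:Sybil, key:Judy, note:Victor
Event 7 (give key: Judy -> Victor). State: scarf:Judy, map:Sybil, key:Victor, note:Victor

Final state: scarf:Judy, map:Sybil, key:Victor, note:Victor
The note is held by Victor.

Answer: Victor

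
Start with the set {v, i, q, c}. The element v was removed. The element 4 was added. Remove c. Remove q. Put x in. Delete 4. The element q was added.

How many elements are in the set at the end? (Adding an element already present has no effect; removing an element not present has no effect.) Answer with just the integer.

Answer: 3

Derivation:
Tracking the set through each operation:
Start: {c, i, q, v}
Event 1 (remove v): removed. Set: {c, i, q}
Event 2 (add 4): added. Set: {4, c, i, q}
Event 3 (remove c): removed. Set: {4, i, q}
Event 4 (remove q): removed. Set: {4, i}
Event 5 (add x): added. Set: {4, i, x}
Event 6 (remove 4): removed. Set: {i, x}
Event 7 (add q): added. Set: {i, q, x}

Final set: {i, q, x} (size 3)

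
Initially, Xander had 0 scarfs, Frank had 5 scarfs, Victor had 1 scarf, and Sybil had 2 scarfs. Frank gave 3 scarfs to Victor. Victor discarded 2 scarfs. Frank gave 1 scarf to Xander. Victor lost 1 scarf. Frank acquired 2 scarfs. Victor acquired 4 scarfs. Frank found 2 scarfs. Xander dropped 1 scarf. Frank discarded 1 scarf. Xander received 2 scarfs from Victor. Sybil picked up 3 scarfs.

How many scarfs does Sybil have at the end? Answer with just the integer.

Answer: 5

Derivation:
Tracking counts step by step:
Start: Xander=0, Frank=5, Victor=1, Sybil=2
Event 1 (Frank -> Victor, 3): Frank: 5 -> 2, Victor: 1 -> 4. State: Xander=0, Frank=2, Victor=4, Sybil=2
Event 2 (Victor -2): Victor: 4 -> 2. State: Xander=0, Frank=2, Victor=2, Sybil=2
Event 3 (Frank -> Xander, 1): Frank: 2 -> 1, Xander: 0 -> 1. State: Xander=1, Frank=1, Victor=2, Sybil=2
Event 4 (Victor -1): Victor: 2 -> 1. State: Xander=1, Frank=1, Victor=1, Sybil=2
Event 5 (Frank +2): Frank: 1 -> 3. State: Xander=1, Frank=3, Victor=1, Sybil=2
Event 6 (Victor +4): Victor: 1 -> 5. State: Xander=1, Frank=3, Victor=5, Sybil=2
Event 7 (Frank +2): Frank: 3 -> 5. State: Xander=1, Frank=5, Victor=5, Sybil=2
Event 8 (Xander -1): Xander: 1 -> 0. State: Xander=0, Frank=5, Victor=5, Sybil=2
Event 9 (Frank -1): Frank: 5 -> 4. State: Xander=0, Frank=4, Victor=5, Sybil=2
Event 10 (Victor -> Xander, 2): Victor: 5 -> 3, Xander: 0 -> 2. State: Xander=2, Frank=4, Victor=3, Sybil=2
Event 11 (Sybil +3): Sybil: 2 -> 5. State: Xander=2, Frank=4, Victor=3, Sybil=5

Sybil's final count: 5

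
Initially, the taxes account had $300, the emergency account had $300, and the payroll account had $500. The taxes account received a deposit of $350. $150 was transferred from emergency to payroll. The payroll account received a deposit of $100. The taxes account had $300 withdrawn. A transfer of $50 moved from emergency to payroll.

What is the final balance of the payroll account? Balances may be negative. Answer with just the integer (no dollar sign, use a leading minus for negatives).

Tracking account balances step by step:
Start: taxes=300, emergency=300, payroll=500
Event 1 (deposit 350 to taxes): taxes: 300 + 350 = 650. Balances: taxes=650, emergency=300, payroll=500
Event 2 (transfer 150 emergency -> payroll): emergency: 300 - 150 = 150, payroll: 500 + 150 = 650. Balances: taxes=650, emergency=150, payroll=650
Event 3 (deposit 100 to payroll): payroll: 650 + 100 = 750. Balances: taxes=650, emergency=150, payroll=750
Event 4 (withdraw 300 from taxes): taxes: 650 - 300 = 350. Balances: taxes=350, emergency=150, payroll=750
Event 5 (transfer 50 emergency -> payroll): emergency: 150 - 50 = 100, payroll: 750 + 50 = 800. Balances: taxes=350, emergency=100, payroll=800

Final balance of payroll: 800

Answer: 800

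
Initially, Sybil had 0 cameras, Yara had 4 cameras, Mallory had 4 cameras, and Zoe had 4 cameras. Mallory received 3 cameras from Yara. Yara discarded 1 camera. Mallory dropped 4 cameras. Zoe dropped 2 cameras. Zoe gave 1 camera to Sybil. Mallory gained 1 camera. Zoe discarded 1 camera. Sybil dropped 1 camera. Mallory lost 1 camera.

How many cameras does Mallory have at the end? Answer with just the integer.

Tracking counts step by step:
Start: Sybil=0, Yara=4, Mallory=4, Zoe=4
Event 1 (Yara -> Mallory, 3): Yara: 4 -> 1, Mallory: 4 -> 7. State: Sybil=0, Yara=1, Mallory=7, Zoe=4
Event 2 (Yara -1): Yara: 1 -> 0. State: Sybil=0, Yara=0, Mallory=7, Zoe=4
Event 3 (Mallory -4): Mallory: 7 -> 3. State: Sybil=0, Yara=0, Mallory=3, Zoe=4
Event 4 (Zoe -2): Zoe: 4 -> 2. State: Sybil=0, Yara=0, Mallory=3, Zoe=2
Event 5 (Zoe -> Sybil, 1): Zoe: 2 -> 1, Sybil: 0 -> 1. State: Sybil=1, Yara=0, Mallory=3, Zoe=1
Event 6 (Mallory +1): Mallory: 3 -> 4. State: Sybil=1, Yara=0, Mallory=4, Zoe=1
Event 7 (Zoe -1): Zoe: 1 -> 0. State: Sybil=1, Yara=0, Mallory=4, Zoe=0
Event 8 (Sybil -1): Sybil: 1 -> 0. State: Sybil=0, Yara=0, Mallory=4, Zoe=0
Event 9 (Mallory -1): Mallory: 4 -> 3. State: Sybil=0, Yara=0, Mallory=3, Zoe=0

Mallory's final count: 3

Answer: 3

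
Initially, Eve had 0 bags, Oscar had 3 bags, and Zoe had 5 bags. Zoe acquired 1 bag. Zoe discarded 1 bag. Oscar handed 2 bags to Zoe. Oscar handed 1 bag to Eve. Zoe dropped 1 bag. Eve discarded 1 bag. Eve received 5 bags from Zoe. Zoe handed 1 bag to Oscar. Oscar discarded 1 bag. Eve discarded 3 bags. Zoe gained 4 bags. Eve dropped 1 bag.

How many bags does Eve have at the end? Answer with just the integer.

Answer: 1

Derivation:
Tracking counts step by step:
Start: Eve=0, Oscar=3, Zoe=5
Event 1 (Zoe +1): Zoe: 5 -> 6. State: Eve=0, Oscar=3, Zoe=6
Event 2 (Zoe -1): Zoe: 6 -> 5. State: Eve=0, Oscar=3, Zoe=5
Event 3 (Oscar -> Zoe, 2): Oscar: 3 -> 1, Zoe: 5 -> 7. State: Eve=0, Oscar=1, Zoe=7
Event 4 (Oscar -> Eve, 1): Oscar: 1 -> 0, Eve: 0 -> 1. State: Eve=1, Oscar=0, Zoe=7
Event 5 (Zoe -1): Zoe: 7 -> 6. State: Eve=1, Oscar=0, Zoe=6
Event 6 (Eve -1): Eve: 1 -> 0. State: Eve=0, Oscar=0, Zoe=6
Event 7 (Zoe -> Eve, 5): Zoe: 6 -> 1, Eve: 0 -> 5. State: Eve=5, Oscar=0, Zoe=1
Event 8 (Zoe -> Oscar, 1): Zoe: 1 -> 0, Oscar: 0 -> 1. State: Eve=5, Oscar=1, Zoe=0
Event 9 (Oscar -1): Oscar: 1 -> 0. State: Eve=5, Oscar=0, Zoe=0
Event 10 (Eve -3): Eve: 5 -> 2. State: Eve=2, Oscar=0, Zoe=0
Event 11 (Zoe +4): Zoe: 0 -> 4. State: Eve=2, Oscar=0, Zoe=4
Event 12 (Eve -1): Eve: 2 -> 1. State: Eve=1, Oscar=0, Zoe=4

Eve's final count: 1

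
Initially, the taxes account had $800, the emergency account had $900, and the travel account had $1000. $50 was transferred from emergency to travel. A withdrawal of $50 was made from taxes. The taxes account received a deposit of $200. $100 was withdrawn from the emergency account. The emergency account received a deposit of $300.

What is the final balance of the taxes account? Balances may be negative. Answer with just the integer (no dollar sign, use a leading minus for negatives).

Tracking account balances step by step:
Start: taxes=800, emergency=900, travel=1000
Event 1 (transfer 50 emergency -> travel): emergency: 900 - 50 = 850, travel: 1000 + 50 = 1050. Balances: taxes=800, emergency=850, travel=1050
Event 2 (withdraw 50 from taxes): taxes: 800 - 50 = 750. Balances: taxes=750, emergency=850, travel=1050
Event 3 (deposit 200 to taxes): taxes: 750 + 200 = 950. Balances: taxes=950, emergency=850, travel=1050
Event 4 (withdraw 100 from emergency): emergency: 850 - 100 = 750. Balances: taxes=950, emergency=750, travel=1050
Event 5 (deposit 300 to emergency): emergency: 750 + 300 = 1050. Balances: taxes=950, emergency=1050, travel=1050

Final balance of taxes: 950

Answer: 950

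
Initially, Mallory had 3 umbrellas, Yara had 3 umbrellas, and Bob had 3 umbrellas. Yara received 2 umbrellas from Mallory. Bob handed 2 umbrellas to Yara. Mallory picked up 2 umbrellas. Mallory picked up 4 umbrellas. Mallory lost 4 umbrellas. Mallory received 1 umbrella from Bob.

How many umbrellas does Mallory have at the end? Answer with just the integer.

Answer: 4

Derivation:
Tracking counts step by step:
Start: Mallory=3, Yara=3, Bob=3
Event 1 (Mallory -> Yara, 2): Mallory: 3 -> 1, Yara: 3 -> 5. State: Mallory=1, Yara=5, Bob=3
Event 2 (Bob -> Yara, 2): Bob: 3 -> 1, Yara: 5 -> 7. State: Mallory=1, Yara=7, Bob=1
Event 3 (Mallory +2): Mallory: 1 -> 3. State: Mallory=3, Yara=7, Bob=1
Event 4 (Mallory +4): Mallory: 3 -> 7. State: Mallory=7, Yara=7, Bob=1
Event 5 (Mallory -4): Mallory: 7 -> 3. State: Mallory=3, Yara=7, Bob=1
Event 6 (Bob -> Mallory, 1): Bob: 1 -> 0, Mallory: 3 -> 4. State: Mallory=4, Yara=7, Bob=0

Mallory's final count: 4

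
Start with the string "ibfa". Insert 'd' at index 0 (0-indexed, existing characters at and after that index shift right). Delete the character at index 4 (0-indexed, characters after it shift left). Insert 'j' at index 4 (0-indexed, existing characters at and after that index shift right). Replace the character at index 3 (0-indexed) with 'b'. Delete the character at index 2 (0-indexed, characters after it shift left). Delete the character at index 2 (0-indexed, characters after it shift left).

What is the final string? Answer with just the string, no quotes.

Answer: dij

Derivation:
Applying each edit step by step:
Start: "ibfa"
Op 1 (insert 'd' at idx 0): "ibfa" -> "dibfa"
Op 2 (delete idx 4 = 'a'): "dibfa" -> "dibf"
Op 3 (insert 'j' at idx 4): "dibf" -> "dibfj"
Op 4 (replace idx 3: 'f' -> 'b'): "dibfj" -> "dibbj"
Op 5 (delete idx 2 = 'b'): "dibbj" -> "dibj"
Op 6 (delete idx 2 = 'b'): "dibj" -> "dij"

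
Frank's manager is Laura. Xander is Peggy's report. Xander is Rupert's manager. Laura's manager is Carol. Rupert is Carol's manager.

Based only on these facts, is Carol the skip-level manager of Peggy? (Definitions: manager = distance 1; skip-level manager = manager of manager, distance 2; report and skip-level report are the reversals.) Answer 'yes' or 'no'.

Answer: no

Derivation:
Reconstructing the manager chain from the given facts:
  Peggy -> Xander -> Rupert -> Carol -> Laura -> Frank
(each arrow means 'manager of the next')
Positions in the chain (0 = top):
  position of Peggy: 0
  position of Xander: 1
  position of Rupert: 2
  position of Carol: 3
  position of Laura: 4
  position of Frank: 5

Carol is at position 3, Peggy is at position 0; signed distance (j - i) = -3.
'skip-level manager' requires j - i = 2. Actual distance is -3, so the relation does NOT hold.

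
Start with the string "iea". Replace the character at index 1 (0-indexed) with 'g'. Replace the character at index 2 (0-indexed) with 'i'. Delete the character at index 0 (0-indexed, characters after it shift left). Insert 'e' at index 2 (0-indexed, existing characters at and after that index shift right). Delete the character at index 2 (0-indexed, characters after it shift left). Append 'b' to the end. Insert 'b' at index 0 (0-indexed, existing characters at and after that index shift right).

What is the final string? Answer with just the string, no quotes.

Answer: bgib

Derivation:
Applying each edit step by step:
Start: "iea"
Op 1 (replace idx 1: 'e' -> 'g'): "iea" -> "iga"
Op 2 (replace idx 2: 'a' -> 'i'): "iga" -> "igi"
Op 3 (delete idx 0 = 'i'): "igi" -> "gi"
Op 4 (insert 'e' at idx 2): "gi" -> "gie"
Op 5 (delete idx 2 = 'e'): "gie" -> "gi"
Op 6 (append 'b'): "gi" -> "gib"
Op 7 (insert 'b' at idx 0): "gib" -> "bgib"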